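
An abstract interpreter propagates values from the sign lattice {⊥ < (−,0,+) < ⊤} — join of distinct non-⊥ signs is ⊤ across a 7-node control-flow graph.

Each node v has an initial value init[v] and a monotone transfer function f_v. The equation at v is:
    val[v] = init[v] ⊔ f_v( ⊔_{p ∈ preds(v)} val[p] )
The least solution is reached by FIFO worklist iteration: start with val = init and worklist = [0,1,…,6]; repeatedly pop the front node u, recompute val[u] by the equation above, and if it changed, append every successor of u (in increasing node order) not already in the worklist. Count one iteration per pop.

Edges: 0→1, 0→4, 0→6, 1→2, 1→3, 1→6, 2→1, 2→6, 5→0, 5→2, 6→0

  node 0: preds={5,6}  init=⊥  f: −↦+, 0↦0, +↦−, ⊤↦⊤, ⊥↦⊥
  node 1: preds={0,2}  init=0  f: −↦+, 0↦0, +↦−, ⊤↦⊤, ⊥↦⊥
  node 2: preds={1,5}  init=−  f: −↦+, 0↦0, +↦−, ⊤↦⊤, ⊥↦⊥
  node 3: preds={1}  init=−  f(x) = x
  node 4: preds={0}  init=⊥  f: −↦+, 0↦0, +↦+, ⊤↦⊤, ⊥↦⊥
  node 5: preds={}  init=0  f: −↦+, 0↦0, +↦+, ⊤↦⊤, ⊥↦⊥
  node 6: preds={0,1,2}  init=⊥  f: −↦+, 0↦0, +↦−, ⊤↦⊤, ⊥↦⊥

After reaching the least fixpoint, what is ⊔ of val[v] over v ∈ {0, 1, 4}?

⊤

Iteration log — 12 steps:
  step 1. node 0  ⊔preds=0  new=0  old=⊥  +wl: 
  step 2. node 1  ⊔preds=⊤  new=⊤  old=0  +wl: 
  step 3. node 2  ⊔preds=⊤  new=⊤  old=−  +wl: 1
  step 4. node 3  ⊔preds=⊤  new=⊤  old=−  +wl: 
  step 5. node 4  ⊔preds=0  new=0  old=⊥  +wl: 
  step 6. node 5  ⊔preds=⊥  new=0  stable
  step 7. node 6  ⊔preds=⊤  new=⊤  old=⊥  +wl: 0
  step 8. node 1  ⊔preds=⊤  new=⊤  stable
  step 9. node 0  ⊔preds=⊤  new=⊤  old=0  +wl: 1,4,6
  step 10. node 1  ⊔preds=⊤  new=⊤  stable
  step 11. node 4  ⊔preds=⊤  new=⊤  old=0  +wl: 
  step 12. node 6  ⊔preds=⊤  new=⊤  stable

Least fixpoint reached:
  node 0: ⊤
  node 1: ⊤
  node 2: ⊤
  node 3: ⊤
  node 4: ⊤
  node 5: 0
  node 6: ⊤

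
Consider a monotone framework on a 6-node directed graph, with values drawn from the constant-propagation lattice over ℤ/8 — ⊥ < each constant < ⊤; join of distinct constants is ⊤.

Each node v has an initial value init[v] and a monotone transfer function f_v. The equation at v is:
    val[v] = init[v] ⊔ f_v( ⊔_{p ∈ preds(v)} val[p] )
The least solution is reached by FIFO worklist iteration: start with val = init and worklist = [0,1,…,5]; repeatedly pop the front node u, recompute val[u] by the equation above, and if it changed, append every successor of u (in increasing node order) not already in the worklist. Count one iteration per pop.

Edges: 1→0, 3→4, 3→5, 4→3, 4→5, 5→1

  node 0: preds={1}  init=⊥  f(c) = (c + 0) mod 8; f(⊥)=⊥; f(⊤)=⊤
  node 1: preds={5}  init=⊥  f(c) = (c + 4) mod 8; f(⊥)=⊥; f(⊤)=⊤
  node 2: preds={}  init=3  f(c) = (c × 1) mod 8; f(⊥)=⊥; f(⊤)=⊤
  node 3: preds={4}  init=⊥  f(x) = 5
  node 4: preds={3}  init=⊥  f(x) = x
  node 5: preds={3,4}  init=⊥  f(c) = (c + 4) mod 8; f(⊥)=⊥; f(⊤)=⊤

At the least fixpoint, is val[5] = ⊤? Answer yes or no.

Worklist (9 pops):
  #1 pop 0: in=⊥ → ⊥ (no change)
  #2 pop 1: in=⊥ → ⊥ (no change)
  #3 pop 2: in=⊥ → 3 (no change)
  #4 pop 3: in=⊥ → 5 (was ⊥); enqueue []
  #5 pop 4: in=5 → 5 (was ⊥); enqueue [3]
  #6 pop 5: in=5 → 1 (was ⊥); enqueue [1]
  #7 pop 3: in=5 → 5 (no change)
  #8 pop 1: in=1 → 5 (was ⊥); enqueue [0]
  #9 pop 0: in=5 → 5 (was ⊥); enqueue []

Fixpoint:
  val[0] = 5
  val[1] = 5
  val[2] = 3
  val[3] = 5
  val[4] = 5
  val[5] = 1

no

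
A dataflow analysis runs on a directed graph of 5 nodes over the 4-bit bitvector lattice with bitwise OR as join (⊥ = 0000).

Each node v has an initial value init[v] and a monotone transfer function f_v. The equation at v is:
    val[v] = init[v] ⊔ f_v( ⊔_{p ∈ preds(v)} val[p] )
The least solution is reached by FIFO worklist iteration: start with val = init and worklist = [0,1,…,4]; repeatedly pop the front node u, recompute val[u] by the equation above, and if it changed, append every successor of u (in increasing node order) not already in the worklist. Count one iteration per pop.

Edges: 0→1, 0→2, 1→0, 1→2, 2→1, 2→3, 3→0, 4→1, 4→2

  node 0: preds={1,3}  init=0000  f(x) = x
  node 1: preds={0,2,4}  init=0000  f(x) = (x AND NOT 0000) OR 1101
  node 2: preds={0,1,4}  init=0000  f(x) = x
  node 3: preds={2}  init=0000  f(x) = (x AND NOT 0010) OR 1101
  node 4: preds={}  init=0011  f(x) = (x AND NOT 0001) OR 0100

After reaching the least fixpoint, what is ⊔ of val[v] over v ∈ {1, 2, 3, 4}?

1111

Trace (8 dequeues):
  [1] u=0 | in 0000 | out 0000 | ==
  [2] u=1 | in 0011 | out 1111 | prev 0000 | push {0}
  [3] u=2 | in 1111 | out 1111 | prev 0000 | push {1}
  [4] u=3 | in 1111 | out 1101 | prev 0000 | push {}
  [5] u=4 | in 0000 | out 0111 | prev 0011 | push {2}
  [6] u=0 | in 1111 | out 1111 | prev 0000 | push {}
  [7] u=1 | in 1111 | out 1111 | ==
  [8] u=2 | in 1111 | out 1111 | ==

Converged values:
  [0] 1111
  [1] 1111
  [2] 1111
  [3] 1101
  [4] 0111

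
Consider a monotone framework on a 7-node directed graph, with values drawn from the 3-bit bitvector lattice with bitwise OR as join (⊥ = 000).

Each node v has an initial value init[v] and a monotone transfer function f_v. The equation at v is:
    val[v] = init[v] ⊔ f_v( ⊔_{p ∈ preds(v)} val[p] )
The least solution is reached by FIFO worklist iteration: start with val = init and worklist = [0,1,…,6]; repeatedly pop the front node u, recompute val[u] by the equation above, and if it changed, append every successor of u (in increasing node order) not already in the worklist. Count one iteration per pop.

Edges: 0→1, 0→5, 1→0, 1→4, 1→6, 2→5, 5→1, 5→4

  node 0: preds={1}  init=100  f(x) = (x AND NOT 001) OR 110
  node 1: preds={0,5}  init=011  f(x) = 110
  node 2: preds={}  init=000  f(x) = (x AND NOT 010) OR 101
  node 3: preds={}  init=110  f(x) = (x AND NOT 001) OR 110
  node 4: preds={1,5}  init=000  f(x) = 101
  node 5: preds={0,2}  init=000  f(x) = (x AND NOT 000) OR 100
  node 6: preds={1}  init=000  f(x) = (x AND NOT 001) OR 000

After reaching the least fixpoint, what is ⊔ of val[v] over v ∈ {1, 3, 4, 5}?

111

Trace (10 dequeues):
  [1] u=0 | in 011 | out 110 | prev 100 | push {}
  [2] u=1 | in 110 | out 111 | prev 011 | push {0}
  [3] u=2 | in 000 | out 101 | prev 000 | push {}
  [4] u=3 | in 000 | out 110 | ==
  [5] u=4 | in 111 | out 101 | prev 000 | push {}
  [6] u=5 | in 111 | out 111 | prev 000 | push {1,4}
  [7] u=6 | in 111 | out 110 | prev 000 | push {}
  [8] u=0 | in 111 | out 110 | ==
  [9] u=1 | in 111 | out 111 | ==
  [10] u=4 | in 111 | out 101 | ==

Converged values:
  [0] 110
  [1] 111
  [2] 101
  [3] 110
  [4] 101
  [5] 111
  [6] 110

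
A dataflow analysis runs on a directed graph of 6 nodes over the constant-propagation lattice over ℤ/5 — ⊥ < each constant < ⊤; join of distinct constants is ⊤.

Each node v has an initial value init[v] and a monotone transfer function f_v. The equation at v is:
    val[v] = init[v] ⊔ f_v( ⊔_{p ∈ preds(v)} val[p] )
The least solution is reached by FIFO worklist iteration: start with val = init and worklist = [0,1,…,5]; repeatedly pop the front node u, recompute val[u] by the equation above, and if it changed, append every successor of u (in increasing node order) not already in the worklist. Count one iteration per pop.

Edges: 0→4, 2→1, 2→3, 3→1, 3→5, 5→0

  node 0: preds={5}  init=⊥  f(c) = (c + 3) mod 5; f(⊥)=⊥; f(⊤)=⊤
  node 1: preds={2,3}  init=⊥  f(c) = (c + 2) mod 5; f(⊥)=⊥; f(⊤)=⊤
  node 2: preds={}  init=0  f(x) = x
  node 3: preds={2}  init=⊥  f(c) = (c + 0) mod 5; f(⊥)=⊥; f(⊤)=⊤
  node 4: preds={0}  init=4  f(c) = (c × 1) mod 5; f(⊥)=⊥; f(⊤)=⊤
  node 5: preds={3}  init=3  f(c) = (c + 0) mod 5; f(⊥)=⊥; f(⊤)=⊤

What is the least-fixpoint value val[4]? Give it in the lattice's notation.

Iteration log — 9 steps:
  step 1. node 0  ⊔preds=3  new=1  old=⊥  +wl: 
  step 2. node 1  ⊔preds=0  new=2  old=⊥  +wl: 
  step 3. node 2  ⊔preds=⊥  new=0  stable
  step 4. node 3  ⊔preds=0  new=0  old=⊥  +wl: 1
  step 5. node 4  ⊔preds=1  new=⊤  old=4  +wl: 
  step 6. node 5  ⊔preds=0  new=⊤  old=3  +wl: 0
  step 7. node 1  ⊔preds=0  new=2  stable
  step 8. node 0  ⊔preds=⊤  new=⊤  old=1  +wl: 4
  step 9. node 4  ⊔preds=⊤  new=⊤  stable

Least fixpoint reached:
  node 0: ⊤
  node 1: 2
  node 2: 0
  node 3: 0
  node 4: ⊤
  node 5: ⊤

⊤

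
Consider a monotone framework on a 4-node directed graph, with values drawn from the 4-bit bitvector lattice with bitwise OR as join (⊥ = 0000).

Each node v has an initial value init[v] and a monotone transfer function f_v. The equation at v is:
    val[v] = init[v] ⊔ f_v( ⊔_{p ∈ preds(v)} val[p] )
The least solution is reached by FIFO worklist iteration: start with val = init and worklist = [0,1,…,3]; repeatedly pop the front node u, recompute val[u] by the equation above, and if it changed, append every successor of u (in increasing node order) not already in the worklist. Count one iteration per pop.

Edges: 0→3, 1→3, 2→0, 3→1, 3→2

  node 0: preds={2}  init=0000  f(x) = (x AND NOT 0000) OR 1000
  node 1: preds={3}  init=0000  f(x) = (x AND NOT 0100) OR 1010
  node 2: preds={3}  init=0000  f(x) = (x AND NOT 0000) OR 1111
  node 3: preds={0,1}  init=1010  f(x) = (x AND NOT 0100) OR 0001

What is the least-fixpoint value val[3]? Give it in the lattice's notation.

Trace (8 dequeues):
  [1] u=0 | in 0000 | out 1000 | prev 0000 | push {}
  [2] u=1 | in 1010 | out 1010 | prev 0000 | push {}
  [3] u=2 | in 1010 | out 1111 | prev 0000 | push {0}
  [4] u=3 | in 1010 | out 1011 | prev 1010 | push {1,2}
  [5] u=0 | in 1111 | out 1111 | prev 1000 | push {3}
  [6] u=1 | in 1011 | out 1011 | prev 1010 | push {}
  [7] u=2 | in 1011 | out 1111 | ==
  [8] u=3 | in 1111 | out 1011 | ==

Converged values:
  [0] 1111
  [1] 1011
  [2] 1111
  [3] 1011

1011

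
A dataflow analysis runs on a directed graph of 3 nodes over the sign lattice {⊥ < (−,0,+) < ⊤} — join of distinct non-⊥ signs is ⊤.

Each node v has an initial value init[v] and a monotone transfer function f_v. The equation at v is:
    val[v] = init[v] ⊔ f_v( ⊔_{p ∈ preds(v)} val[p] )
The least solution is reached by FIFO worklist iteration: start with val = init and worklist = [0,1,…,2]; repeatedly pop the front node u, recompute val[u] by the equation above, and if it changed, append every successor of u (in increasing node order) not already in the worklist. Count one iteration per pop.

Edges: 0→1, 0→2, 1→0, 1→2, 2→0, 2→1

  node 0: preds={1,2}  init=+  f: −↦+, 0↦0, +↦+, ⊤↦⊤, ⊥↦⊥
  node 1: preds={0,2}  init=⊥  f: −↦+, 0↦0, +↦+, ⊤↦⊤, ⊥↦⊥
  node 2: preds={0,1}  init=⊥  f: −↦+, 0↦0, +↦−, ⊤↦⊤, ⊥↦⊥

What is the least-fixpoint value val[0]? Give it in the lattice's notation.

⊤

Worklist (8 pops):
  #1 pop 0: in=⊥ → + (no change)
  #2 pop 1: in=+ → + (was ⊥); enqueue [0]
  #3 pop 2: in=+ → − (was ⊥); enqueue [1]
  #4 pop 0: in=⊤ → ⊤ (was +); enqueue [2]
  #5 pop 1: in=⊤ → ⊤ (was +); enqueue [0]
  #6 pop 2: in=⊤ → ⊤ (was −); enqueue [1]
  #7 pop 0: in=⊤ → ⊤ (no change)
  #8 pop 1: in=⊤ → ⊤ (no change)

Fixpoint:
  val[0] = ⊤
  val[1] = ⊤
  val[2] = ⊤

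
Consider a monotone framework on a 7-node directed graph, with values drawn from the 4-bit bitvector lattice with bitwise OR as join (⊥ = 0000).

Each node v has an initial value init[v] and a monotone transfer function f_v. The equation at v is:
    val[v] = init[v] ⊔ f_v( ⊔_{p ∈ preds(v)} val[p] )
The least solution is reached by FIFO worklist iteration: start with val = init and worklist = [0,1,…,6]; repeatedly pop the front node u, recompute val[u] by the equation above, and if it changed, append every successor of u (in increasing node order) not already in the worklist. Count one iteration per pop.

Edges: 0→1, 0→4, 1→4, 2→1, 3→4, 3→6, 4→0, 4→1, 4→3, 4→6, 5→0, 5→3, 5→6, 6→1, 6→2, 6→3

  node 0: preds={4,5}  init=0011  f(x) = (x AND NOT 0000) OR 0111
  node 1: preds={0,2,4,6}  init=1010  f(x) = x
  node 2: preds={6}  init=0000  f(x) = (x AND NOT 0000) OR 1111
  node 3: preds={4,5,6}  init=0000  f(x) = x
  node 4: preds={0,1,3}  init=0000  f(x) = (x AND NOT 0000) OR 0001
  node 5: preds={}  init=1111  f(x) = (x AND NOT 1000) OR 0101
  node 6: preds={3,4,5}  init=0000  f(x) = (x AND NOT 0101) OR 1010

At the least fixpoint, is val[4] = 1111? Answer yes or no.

yes

Iteration log — 11 steps:
  step 1. node 0  ⊔preds=1111  new=1111  old=0011  +wl: 
  step 2. node 1  ⊔preds=1111  new=1111  old=1010  +wl: 
  step 3. node 2  ⊔preds=0000  new=1111  old=0000  +wl: 1
  step 4. node 3  ⊔preds=1111  new=1111  old=0000  +wl: 
  step 5. node 4  ⊔preds=1111  new=1111  old=0000  +wl: 0,3
  step 6. node 5  ⊔preds=0000  new=1111  stable
  step 7. node 6  ⊔preds=1111  new=1010  old=0000  +wl: 2
  step 8. node 1  ⊔preds=1111  new=1111  stable
  step 9. node 0  ⊔preds=1111  new=1111  stable
  step 10. node 3  ⊔preds=1111  new=1111  stable
  step 11. node 2  ⊔preds=1010  new=1111  stable

Least fixpoint reached:
  node 0: 1111
  node 1: 1111
  node 2: 1111
  node 3: 1111
  node 4: 1111
  node 5: 1111
  node 6: 1010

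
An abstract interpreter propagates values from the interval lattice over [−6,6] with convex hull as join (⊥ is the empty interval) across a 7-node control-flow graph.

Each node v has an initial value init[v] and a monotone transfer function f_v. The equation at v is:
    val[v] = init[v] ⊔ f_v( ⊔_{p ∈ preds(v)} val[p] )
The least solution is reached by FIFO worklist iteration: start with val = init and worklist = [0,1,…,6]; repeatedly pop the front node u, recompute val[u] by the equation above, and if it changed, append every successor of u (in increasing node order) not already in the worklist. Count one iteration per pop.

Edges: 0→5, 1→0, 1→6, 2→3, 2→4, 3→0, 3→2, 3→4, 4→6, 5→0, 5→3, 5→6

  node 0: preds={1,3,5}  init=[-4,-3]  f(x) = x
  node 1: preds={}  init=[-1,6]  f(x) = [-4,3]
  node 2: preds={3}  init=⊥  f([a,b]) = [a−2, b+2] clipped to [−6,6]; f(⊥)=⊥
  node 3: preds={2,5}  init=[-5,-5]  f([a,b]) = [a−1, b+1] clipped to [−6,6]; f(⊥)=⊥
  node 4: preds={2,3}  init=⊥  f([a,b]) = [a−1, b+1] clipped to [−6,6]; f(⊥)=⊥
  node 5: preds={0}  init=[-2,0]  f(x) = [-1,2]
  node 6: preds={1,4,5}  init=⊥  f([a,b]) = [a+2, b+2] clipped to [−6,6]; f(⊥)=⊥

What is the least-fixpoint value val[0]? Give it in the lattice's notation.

Trace (20 dequeues):
  [1] u=0 | in [-5,6] | out [-5,6] | prev [-4,-3] | push {}
  [2] u=1 | in ⊥ | out [-4,6] | prev [-1,6] | push {0}
  [3] u=2 | in [-5,-5] | out [-6,-3] | prev ⊥ | push {}
  [4] u=3 | in [-6,0] | out [-6,1] | prev [-5,-5] | push {2}
  [5] u=4 | in [-6,1] | out [-6,2] | prev ⊥ | push {}
  [6] u=5 | in [-5,6] | out [-2,2] | prev [-2,0] | push {3}
  [7] u=6 | in [-6,6] | out [-4,6] | prev ⊥ | push {}
  [8] u=0 | in [-6,6] | out [-6,6] | prev [-5,6] | push {5}
  [9] u=2 | in [-6,1] | out [-6,3] | prev [-6,-3] | push {4}
  [10] u=3 | in [-6,3] | out [-6,4] | prev [-6,1] | push {0,2}
  [11] u=5 | in [-6,6] | out [-2,2] | ==
  [12] u=4 | in [-6,4] | out [-6,5] | prev [-6,2] | push {6}
  [13] u=0 | in [-6,6] | out [-6,6] | ==
  [14] u=2 | in [-6,4] | out [-6,6] | prev [-6,3] | push {3,4}
  [15] u=6 | in [-6,6] | out [-4,6] | ==
  [16] u=3 | in [-6,6] | out [-6,6] | prev [-6,4] | push {0,2}
  [17] u=4 | in [-6,6] | out [-6,6] | prev [-6,5] | push {6}
  [18] u=0 | in [-6,6] | out [-6,6] | ==
  [19] u=2 | in [-6,6] | out [-6,6] | ==
  [20] u=6 | in [-6,6] | out [-4,6] | ==

Converged values:
  [0] [-6,6]
  [1] [-4,6]
  [2] [-6,6]
  [3] [-6,6]
  [4] [-6,6]
  [5] [-2,2]
  [6] [-4,6]

[-6,6]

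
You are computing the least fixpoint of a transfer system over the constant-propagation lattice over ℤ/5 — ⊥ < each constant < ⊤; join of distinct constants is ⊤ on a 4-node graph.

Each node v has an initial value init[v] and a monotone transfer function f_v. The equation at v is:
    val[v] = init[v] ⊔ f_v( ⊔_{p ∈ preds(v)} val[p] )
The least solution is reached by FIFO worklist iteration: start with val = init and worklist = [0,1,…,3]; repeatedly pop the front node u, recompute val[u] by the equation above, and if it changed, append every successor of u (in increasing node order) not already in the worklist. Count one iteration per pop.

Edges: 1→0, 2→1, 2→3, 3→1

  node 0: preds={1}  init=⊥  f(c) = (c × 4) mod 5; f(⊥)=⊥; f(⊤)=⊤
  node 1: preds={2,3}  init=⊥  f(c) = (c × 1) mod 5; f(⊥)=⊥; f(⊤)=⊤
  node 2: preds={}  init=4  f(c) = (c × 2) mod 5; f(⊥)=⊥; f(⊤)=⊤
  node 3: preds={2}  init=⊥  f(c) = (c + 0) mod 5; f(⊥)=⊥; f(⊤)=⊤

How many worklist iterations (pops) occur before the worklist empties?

Trace (6 dequeues):
  [1] u=0 | in ⊥ | out ⊥ | ==
  [2] u=1 | in 4 | out 4 | prev ⊥ | push {0}
  [3] u=2 | in ⊥ | out 4 | ==
  [4] u=3 | in 4 | out 4 | prev ⊥ | push {1}
  [5] u=0 | in 4 | out 1 | prev ⊥ | push {}
  [6] u=1 | in 4 | out 4 | ==

Converged values:
  [0] 1
  [1] 4
  [2] 4
  [3] 4

6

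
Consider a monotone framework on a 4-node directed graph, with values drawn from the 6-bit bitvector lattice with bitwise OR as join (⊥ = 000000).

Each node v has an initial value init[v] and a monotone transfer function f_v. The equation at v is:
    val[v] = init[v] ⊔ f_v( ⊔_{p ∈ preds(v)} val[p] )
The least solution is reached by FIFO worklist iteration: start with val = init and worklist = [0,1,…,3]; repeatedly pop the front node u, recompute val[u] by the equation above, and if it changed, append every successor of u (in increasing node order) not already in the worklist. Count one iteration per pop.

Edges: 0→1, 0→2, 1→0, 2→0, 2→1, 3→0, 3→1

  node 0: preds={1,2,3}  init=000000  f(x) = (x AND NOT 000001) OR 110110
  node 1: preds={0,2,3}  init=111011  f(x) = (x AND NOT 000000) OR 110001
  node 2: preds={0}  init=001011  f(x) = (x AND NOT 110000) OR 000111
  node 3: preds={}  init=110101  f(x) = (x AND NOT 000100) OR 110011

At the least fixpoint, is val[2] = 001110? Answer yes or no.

Iteration log — 6 steps:
  step 1. node 0  ⊔preds=111111  new=111110  old=000000  +wl: 
  step 2. node 1  ⊔preds=111111  new=111111  old=111011  +wl: 0
  step 3. node 2  ⊔preds=111110  new=001111  old=001011  +wl: 1
  step 4. node 3  ⊔preds=000000  new=110111  old=110101  +wl: 
  step 5. node 0  ⊔preds=111111  new=111110  stable
  step 6. node 1  ⊔preds=111111  new=111111  stable

Least fixpoint reached:
  node 0: 111110
  node 1: 111111
  node 2: 001111
  node 3: 110111

no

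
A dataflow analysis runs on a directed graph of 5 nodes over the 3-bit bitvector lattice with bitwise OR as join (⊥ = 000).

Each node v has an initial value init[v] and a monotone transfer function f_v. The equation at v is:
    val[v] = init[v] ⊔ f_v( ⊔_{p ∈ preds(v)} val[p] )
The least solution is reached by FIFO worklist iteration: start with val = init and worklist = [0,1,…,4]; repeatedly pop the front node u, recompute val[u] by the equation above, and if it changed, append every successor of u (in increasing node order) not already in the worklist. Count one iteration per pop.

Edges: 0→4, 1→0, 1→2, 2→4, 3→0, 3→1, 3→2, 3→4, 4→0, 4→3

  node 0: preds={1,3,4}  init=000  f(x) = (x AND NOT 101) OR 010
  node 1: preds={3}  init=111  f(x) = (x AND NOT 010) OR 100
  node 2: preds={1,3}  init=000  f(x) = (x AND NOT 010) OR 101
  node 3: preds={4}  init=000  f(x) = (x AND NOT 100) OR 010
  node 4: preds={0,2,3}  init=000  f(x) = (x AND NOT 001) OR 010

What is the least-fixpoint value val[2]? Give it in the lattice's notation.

101

Trace (9 dequeues):
  [1] u=0 | in 111 | out 010 | prev 000 | push {}
  [2] u=1 | in 000 | out 111 | ==
  [3] u=2 | in 111 | out 101 | prev 000 | push {}
  [4] u=3 | in 000 | out 010 | prev 000 | push {0,1,2}
  [5] u=4 | in 111 | out 110 | prev 000 | push {3}
  [6] u=0 | in 111 | out 010 | ==
  [7] u=1 | in 010 | out 111 | ==
  [8] u=2 | in 111 | out 101 | ==
  [9] u=3 | in 110 | out 010 | ==

Converged values:
  [0] 010
  [1] 111
  [2] 101
  [3] 010
  [4] 110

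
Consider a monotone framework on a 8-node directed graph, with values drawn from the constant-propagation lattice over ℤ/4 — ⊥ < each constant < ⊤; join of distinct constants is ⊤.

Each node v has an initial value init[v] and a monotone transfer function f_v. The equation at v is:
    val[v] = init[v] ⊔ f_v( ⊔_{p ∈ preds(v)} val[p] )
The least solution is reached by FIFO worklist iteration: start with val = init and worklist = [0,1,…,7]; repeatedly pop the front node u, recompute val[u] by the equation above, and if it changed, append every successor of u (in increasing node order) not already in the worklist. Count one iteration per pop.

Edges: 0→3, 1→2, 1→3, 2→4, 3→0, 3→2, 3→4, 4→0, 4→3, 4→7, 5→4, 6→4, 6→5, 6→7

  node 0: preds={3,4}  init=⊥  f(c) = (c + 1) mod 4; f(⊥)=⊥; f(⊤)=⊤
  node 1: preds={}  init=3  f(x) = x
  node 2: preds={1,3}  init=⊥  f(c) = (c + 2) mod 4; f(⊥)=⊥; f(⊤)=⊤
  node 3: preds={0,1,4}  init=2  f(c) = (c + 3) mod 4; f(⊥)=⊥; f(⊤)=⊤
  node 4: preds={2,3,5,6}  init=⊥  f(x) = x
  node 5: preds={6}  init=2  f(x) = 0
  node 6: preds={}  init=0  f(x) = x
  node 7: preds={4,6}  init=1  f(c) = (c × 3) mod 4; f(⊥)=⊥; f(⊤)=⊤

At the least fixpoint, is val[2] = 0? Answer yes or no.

no

Worklist (13 pops):
  #1 pop 0: in=2 → 3 (was ⊥); enqueue []
  #2 pop 1: in=⊥ → 3 (no change)
  #3 pop 2: in=⊤ → ⊤ (was ⊥); enqueue []
  #4 pop 3: in=3 → 2 (no change)
  #5 pop 4: in=⊤ → ⊤ (was ⊥); enqueue [0,3]
  #6 pop 5: in=0 → ⊤ (was 2); enqueue [4]
  #7 pop 6: in=⊥ → 0 (no change)
  #8 pop 7: in=⊤ → ⊤ (was 1); enqueue []
  #9 pop 0: in=⊤ → ⊤ (was 3); enqueue []
  #10 pop 3: in=⊤ → ⊤ (was 2); enqueue [0,2]
  #11 pop 4: in=⊤ → ⊤ (no change)
  #12 pop 0: in=⊤ → ⊤ (no change)
  #13 pop 2: in=⊤ → ⊤ (no change)

Fixpoint:
  val[0] = ⊤
  val[1] = 3
  val[2] = ⊤
  val[3] = ⊤
  val[4] = ⊤
  val[5] = ⊤
  val[6] = 0
  val[7] = ⊤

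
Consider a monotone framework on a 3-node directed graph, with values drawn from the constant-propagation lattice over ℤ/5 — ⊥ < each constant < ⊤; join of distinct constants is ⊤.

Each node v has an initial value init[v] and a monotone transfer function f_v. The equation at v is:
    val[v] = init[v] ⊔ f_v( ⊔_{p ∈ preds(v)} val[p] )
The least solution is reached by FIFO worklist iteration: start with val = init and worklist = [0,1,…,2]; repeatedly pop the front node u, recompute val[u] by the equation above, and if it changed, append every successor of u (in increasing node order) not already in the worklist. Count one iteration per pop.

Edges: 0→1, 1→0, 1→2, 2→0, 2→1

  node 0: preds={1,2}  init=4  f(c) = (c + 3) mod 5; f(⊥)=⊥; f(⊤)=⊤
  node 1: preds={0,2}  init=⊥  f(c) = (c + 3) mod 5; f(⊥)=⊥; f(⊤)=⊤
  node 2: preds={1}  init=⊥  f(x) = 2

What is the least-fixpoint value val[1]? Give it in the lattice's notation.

Trace (7 dequeues):
  [1] u=0 | in ⊥ | out 4 | ==
  [2] u=1 | in 4 | out 2 | prev ⊥ | push {0}
  [3] u=2 | in 2 | out 2 | prev ⊥ | push {1}
  [4] u=0 | in 2 | out ⊤ | prev 4 | push {}
  [5] u=1 | in ⊤ | out ⊤ | prev 2 | push {0,2}
  [6] u=0 | in ⊤ | out ⊤ | ==
  [7] u=2 | in ⊤ | out 2 | ==

Converged values:
  [0] ⊤
  [1] ⊤
  [2] 2

⊤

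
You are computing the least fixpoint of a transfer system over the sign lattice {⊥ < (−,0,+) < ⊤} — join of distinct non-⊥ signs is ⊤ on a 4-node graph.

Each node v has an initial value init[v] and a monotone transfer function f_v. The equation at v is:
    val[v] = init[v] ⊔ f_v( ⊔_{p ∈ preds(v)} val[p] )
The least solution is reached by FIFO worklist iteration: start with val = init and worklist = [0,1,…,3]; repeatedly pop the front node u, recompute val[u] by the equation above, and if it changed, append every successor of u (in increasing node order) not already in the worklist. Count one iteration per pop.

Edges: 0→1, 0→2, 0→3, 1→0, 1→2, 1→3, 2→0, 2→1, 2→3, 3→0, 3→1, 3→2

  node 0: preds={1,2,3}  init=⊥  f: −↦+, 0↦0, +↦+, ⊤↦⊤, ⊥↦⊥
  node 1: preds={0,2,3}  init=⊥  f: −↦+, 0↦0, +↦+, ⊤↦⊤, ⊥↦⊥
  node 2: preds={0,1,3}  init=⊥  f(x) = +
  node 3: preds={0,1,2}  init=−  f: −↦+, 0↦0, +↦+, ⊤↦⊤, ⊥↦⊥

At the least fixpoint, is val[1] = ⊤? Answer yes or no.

yes

Iteration log — 8 steps:
  step 1. node 0  ⊔preds=−  new=+  old=⊥  +wl: 
  step 2. node 1  ⊔preds=⊤  new=⊤  old=⊥  +wl: 0
  step 3. node 2  ⊔preds=⊤  new=+  old=⊥  +wl: 1
  step 4. node 3  ⊔preds=⊤  new=⊤  old=−  +wl: 2
  step 5. node 0  ⊔preds=⊤  new=⊤  old=+  +wl: 3
  step 6. node 1  ⊔preds=⊤  new=⊤  stable
  step 7. node 2  ⊔preds=⊤  new=+  stable
  step 8. node 3  ⊔preds=⊤  new=⊤  stable

Least fixpoint reached:
  node 0: ⊤
  node 1: ⊤
  node 2: +
  node 3: ⊤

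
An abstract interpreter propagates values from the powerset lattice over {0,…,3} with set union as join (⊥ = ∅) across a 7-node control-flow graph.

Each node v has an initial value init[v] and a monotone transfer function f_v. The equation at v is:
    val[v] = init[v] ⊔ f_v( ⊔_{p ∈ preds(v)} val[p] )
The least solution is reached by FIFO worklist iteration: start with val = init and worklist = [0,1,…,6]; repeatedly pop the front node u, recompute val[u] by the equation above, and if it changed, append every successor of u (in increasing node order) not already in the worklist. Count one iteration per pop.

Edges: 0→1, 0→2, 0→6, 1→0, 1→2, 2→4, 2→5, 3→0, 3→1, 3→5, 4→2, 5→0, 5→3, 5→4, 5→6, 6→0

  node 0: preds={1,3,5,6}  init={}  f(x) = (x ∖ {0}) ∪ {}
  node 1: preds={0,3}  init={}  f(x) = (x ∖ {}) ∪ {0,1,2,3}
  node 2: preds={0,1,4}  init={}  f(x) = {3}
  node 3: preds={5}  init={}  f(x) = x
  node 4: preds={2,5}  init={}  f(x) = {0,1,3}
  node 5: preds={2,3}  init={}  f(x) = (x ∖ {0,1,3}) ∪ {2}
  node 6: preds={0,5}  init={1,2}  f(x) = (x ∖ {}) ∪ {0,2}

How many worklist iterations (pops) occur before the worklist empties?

Trace (15 dequeues):
  [1] u=0 | in {1,2} | out {1,2} | prev {} | push {}
  [2] u=1 | in {1,2} | out {0,1,2,3} | prev {} | push {0}
  [3] u=2 | in {0,1,2,3} | out {3} | prev {} | push {}
  [4] u=3 | in {} | out {} | ==
  [5] u=4 | in {3} | out {0,1,3} | prev {} | push {2}
  [6] u=5 | in {3} | out {2} | prev {} | push {3,4}
  [7] u=6 | in {1,2} | out {0,1,2} | prev {1,2} | push {}
  [8] u=0 | in {0,1,2,3} | out {1,2,3} | prev {1,2} | push {1,6}
  [9] u=2 | in {0,1,2,3} | out {3} | ==
  [10] u=3 | in {2} | out {2} | prev {} | push {0,5}
  [11] u=4 | in {2,3} | out {0,1,3} | ==
  [12] u=1 | in {1,2,3} | out {0,1,2,3} | ==
  [13] u=6 | in {1,2,3} | out {0,1,2,3} | prev {0,1,2} | push {}
  [14] u=0 | in {0,1,2,3} | out {1,2,3} | ==
  [15] u=5 | in {2,3} | out {2} | ==

Converged values:
  [0] {1,2,3}
  [1] {0,1,2,3}
  [2] {3}
  [3] {2}
  [4] {0,1,3}
  [5] {2}
  [6] {0,1,2,3}

15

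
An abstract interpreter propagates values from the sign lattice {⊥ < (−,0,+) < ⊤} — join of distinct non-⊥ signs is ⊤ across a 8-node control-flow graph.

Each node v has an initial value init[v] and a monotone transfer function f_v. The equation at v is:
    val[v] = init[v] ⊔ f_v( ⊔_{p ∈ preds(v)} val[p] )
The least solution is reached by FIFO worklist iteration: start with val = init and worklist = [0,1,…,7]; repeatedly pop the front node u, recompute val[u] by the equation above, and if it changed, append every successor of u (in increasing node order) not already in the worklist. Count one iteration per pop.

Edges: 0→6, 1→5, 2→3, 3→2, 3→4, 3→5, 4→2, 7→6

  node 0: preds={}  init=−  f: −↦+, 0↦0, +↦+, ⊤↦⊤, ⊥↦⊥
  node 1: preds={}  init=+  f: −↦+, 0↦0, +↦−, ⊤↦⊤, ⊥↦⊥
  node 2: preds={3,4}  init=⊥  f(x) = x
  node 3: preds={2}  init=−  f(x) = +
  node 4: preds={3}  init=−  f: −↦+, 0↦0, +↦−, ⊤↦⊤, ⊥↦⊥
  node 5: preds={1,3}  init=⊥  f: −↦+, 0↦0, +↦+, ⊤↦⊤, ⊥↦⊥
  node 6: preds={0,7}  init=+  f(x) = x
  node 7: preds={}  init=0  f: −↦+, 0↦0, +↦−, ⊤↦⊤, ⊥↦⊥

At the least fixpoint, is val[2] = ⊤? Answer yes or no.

Worklist (10 pops):
  #1 pop 0: in=⊥ → − (no change)
  #2 pop 1: in=⊥ → + (no change)
  #3 pop 2: in=− → − (was ⊥); enqueue []
  #4 pop 3: in=− → ⊤ (was −); enqueue [2]
  #5 pop 4: in=⊤ → ⊤ (was −); enqueue []
  #6 pop 5: in=⊤ → ⊤ (was ⊥); enqueue []
  #7 pop 6: in=⊤ → ⊤ (was +); enqueue []
  #8 pop 7: in=⊥ → 0 (no change)
  #9 pop 2: in=⊤ → ⊤ (was −); enqueue [3]
  #10 pop 3: in=⊤ → ⊤ (no change)

Fixpoint:
  val[0] = −
  val[1] = +
  val[2] = ⊤
  val[3] = ⊤
  val[4] = ⊤
  val[5] = ⊤
  val[6] = ⊤
  val[7] = 0

yes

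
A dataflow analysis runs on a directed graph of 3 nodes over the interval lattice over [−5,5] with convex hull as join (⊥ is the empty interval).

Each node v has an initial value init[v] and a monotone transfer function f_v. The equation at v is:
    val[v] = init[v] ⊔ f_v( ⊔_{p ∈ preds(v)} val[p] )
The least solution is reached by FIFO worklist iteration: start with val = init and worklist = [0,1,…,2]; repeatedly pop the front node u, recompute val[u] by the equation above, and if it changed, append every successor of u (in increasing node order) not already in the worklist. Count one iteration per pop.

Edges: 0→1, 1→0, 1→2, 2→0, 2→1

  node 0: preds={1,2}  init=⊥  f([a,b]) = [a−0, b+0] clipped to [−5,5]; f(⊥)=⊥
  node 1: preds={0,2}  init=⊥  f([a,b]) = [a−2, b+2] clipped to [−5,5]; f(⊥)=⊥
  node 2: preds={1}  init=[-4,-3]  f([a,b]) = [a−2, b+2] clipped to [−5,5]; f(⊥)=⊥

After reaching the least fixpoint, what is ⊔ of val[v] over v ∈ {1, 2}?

[-5,5]

Worklist (11 pops):
  #1 pop 0: in=[-4,-3] → [-4,-3] (was ⊥); enqueue []
  #2 pop 1: in=[-4,-3] → [-5,-1] (was ⊥); enqueue [0]
  #3 pop 2: in=[-5,-1] → [-5,1] (was [-4,-3]); enqueue [1]
  #4 pop 0: in=[-5,1] → [-5,1] (was [-4,-3]); enqueue []
  #5 pop 1: in=[-5,1] → [-5,3] (was [-5,-1]); enqueue [0,2]
  #6 pop 0: in=[-5,3] → [-5,3] (was [-5,1]); enqueue [1]
  #7 pop 2: in=[-5,3] → [-5,5] (was [-5,1]); enqueue [0]
  #8 pop 1: in=[-5,5] → [-5,5] (was [-5,3]); enqueue [2]
  #9 pop 0: in=[-5,5] → [-5,5] (was [-5,3]); enqueue [1]
  #10 pop 2: in=[-5,5] → [-5,5] (no change)
  #11 pop 1: in=[-5,5] → [-5,5] (no change)

Fixpoint:
  val[0] = [-5,5]
  val[1] = [-5,5]
  val[2] = [-5,5]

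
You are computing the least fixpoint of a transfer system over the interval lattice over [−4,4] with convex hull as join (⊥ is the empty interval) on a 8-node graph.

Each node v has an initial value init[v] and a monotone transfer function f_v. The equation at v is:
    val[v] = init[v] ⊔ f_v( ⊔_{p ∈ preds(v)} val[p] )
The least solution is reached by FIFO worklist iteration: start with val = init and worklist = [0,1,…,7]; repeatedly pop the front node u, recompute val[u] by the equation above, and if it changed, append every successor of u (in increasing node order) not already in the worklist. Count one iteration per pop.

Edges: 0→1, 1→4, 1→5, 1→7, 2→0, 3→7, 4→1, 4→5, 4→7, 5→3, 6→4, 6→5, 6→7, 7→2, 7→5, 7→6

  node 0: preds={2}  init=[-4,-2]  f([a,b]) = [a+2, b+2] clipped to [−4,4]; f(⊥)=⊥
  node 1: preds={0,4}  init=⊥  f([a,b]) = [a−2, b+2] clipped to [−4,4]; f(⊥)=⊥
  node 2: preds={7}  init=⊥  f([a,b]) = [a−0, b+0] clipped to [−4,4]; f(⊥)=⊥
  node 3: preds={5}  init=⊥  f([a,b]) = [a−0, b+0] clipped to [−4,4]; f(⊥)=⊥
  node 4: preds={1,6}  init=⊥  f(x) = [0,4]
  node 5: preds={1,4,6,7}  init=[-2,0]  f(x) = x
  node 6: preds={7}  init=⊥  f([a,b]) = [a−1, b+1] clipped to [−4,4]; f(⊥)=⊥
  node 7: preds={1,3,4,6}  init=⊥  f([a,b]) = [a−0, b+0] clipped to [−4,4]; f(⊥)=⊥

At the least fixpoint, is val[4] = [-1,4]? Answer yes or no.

Iteration log — 18 steps:
  step 1. node 0  ⊔preds=⊥  new=[-4,-2]  stable
  step 2. node 1  ⊔preds=[-4,-2]  new=[-4,0]  old=⊥  +wl: 
  step 3. node 2  ⊔preds=⊥  new=⊥  stable
  step 4. node 3  ⊔preds=[-2,0]  new=[-2,0]  old=⊥  +wl: 
  step 5. node 4  ⊔preds=[-4,0]  new=[0,4]  old=⊥  +wl: 1
  step 6. node 5  ⊔preds=[-4,4]  new=[-4,4]  old=[-2,0]  +wl: 3
  step 7. node 6  ⊔preds=⊥  new=⊥  stable
  step 8. node 7  ⊔preds=[-4,4]  new=[-4,4]  old=⊥  +wl: 2,5,6
  step 9. node 1  ⊔preds=[-4,4]  new=[-4,4]  old=[-4,0]  +wl: 4,7
  step 10. node 3  ⊔preds=[-4,4]  new=[-4,4]  old=[-2,0]  +wl: 
  step 11. node 2  ⊔preds=[-4,4]  new=[-4,4]  old=⊥  +wl: 0
  step 12. node 5  ⊔preds=[-4,4]  new=[-4,4]  stable
  step 13. node 6  ⊔preds=[-4,4]  new=[-4,4]  old=⊥  +wl: 5
  step 14. node 4  ⊔preds=[-4,4]  new=[0,4]  stable
  step 15. node 7  ⊔preds=[-4,4]  new=[-4,4]  stable
  step 16. node 0  ⊔preds=[-4,4]  new=[-4,4]  old=[-4,-2]  +wl: 1
  step 17. node 5  ⊔preds=[-4,4]  new=[-4,4]  stable
  step 18. node 1  ⊔preds=[-4,4]  new=[-4,4]  stable

Least fixpoint reached:
  node 0: [-4,4]
  node 1: [-4,4]
  node 2: [-4,4]
  node 3: [-4,4]
  node 4: [0,4]
  node 5: [-4,4]
  node 6: [-4,4]
  node 7: [-4,4]

no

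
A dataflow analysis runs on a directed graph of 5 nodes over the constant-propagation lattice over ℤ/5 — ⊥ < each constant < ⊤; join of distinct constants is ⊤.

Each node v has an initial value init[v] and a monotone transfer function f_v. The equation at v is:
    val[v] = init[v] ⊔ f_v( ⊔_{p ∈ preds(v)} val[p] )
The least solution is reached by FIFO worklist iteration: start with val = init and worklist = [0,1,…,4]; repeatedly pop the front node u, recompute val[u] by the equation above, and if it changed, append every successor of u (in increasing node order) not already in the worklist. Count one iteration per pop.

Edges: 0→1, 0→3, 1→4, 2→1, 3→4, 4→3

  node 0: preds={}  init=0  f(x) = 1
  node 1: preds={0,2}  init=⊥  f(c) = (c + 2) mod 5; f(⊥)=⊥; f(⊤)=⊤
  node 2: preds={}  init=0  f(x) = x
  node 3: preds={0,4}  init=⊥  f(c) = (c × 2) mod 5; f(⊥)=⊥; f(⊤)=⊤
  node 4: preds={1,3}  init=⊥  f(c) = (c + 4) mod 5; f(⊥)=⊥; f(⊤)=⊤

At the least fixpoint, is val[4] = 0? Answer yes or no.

Iteration log — 6 steps:
  step 1. node 0  ⊔preds=⊥  new=⊤  old=0  +wl: 
  step 2. node 1  ⊔preds=⊤  new=⊤  old=⊥  +wl: 
  step 3. node 2  ⊔preds=⊥  new=0  stable
  step 4. node 3  ⊔preds=⊤  new=⊤  old=⊥  +wl: 
  step 5. node 4  ⊔preds=⊤  new=⊤  old=⊥  +wl: 3
  step 6. node 3  ⊔preds=⊤  new=⊤  stable

Least fixpoint reached:
  node 0: ⊤
  node 1: ⊤
  node 2: 0
  node 3: ⊤
  node 4: ⊤

no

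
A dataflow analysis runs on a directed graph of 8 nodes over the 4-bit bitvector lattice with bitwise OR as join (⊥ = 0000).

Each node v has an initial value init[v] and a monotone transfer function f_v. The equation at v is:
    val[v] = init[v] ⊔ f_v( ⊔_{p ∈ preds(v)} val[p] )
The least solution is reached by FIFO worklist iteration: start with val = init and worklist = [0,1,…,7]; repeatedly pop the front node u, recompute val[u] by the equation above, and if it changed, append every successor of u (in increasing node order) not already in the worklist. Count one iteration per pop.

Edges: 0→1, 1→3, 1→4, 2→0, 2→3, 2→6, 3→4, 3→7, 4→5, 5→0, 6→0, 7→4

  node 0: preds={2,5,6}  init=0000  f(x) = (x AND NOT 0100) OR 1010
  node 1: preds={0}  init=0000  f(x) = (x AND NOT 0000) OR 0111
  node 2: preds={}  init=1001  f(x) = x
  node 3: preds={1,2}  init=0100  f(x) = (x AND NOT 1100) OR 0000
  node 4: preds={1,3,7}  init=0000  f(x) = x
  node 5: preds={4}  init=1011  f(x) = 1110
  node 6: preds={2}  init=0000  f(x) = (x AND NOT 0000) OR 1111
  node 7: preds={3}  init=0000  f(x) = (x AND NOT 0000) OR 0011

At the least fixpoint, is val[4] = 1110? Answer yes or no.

no

Iteration log — 10 steps:
  step 1. node 0  ⊔preds=1011  new=1011  old=0000  +wl: 
  step 2. node 1  ⊔preds=1011  new=1111  old=0000  +wl: 
  step 3. node 2  ⊔preds=0000  new=1001  stable
  step 4. node 3  ⊔preds=1111  new=0111  old=0100  +wl: 
  step 5. node 4  ⊔preds=1111  new=1111  old=0000  +wl: 
  step 6. node 5  ⊔preds=1111  new=1111  old=1011  +wl: 0
  step 7. node 6  ⊔preds=1001  new=1111  old=0000  +wl: 
  step 8. node 7  ⊔preds=0111  new=0111  old=0000  +wl: 4
  step 9. node 0  ⊔preds=1111  new=1011  stable
  step 10. node 4  ⊔preds=1111  new=1111  stable

Least fixpoint reached:
  node 0: 1011
  node 1: 1111
  node 2: 1001
  node 3: 0111
  node 4: 1111
  node 5: 1111
  node 6: 1111
  node 7: 0111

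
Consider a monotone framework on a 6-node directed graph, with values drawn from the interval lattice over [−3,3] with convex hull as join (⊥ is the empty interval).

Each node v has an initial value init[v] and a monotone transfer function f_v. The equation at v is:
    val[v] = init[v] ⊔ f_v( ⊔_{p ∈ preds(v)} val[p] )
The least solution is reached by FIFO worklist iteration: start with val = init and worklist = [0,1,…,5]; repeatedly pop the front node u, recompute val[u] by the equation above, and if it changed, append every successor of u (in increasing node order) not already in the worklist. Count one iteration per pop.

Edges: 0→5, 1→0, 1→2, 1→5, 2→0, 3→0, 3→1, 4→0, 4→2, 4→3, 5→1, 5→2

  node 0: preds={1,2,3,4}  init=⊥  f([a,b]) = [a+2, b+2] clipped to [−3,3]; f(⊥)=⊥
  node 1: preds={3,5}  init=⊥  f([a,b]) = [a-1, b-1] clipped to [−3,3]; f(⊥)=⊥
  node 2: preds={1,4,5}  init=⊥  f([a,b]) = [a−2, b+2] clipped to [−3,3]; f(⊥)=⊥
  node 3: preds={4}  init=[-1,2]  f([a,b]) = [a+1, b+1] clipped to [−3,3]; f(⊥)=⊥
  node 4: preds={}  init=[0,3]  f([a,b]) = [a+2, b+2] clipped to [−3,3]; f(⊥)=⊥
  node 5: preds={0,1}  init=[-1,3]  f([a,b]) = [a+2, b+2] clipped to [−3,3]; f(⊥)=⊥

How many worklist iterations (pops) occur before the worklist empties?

9

Iteration log — 9 steps:
  step 1. node 0  ⊔preds=[-1,3]  new=[1,3]  old=⊥  +wl: 
  step 2. node 1  ⊔preds=[-1,3]  new=[-2,2]  old=⊥  +wl: 0
  step 3. node 2  ⊔preds=[-2,3]  new=[-3,3]  old=⊥  +wl: 
  step 4. node 3  ⊔preds=[0,3]  new=[-1,3]  old=[-1,2]  +wl: 1
  step 5. node 4  ⊔preds=⊥  new=[0,3]  stable
  step 6. node 5  ⊔preds=[-2,3]  new=[-1,3]  stable
  step 7. node 0  ⊔preds=[-3,3]  new=[-1,3]  old=[1,3]  +wl: 5
  step 8. node 1  ⊔preds=[-1,3]  new=[-2,2]  stable
  step 9. node 5  ⊔preds=[-2,3]  new=[-1,3]  stable

Least fixpoint reached:
  node 0: [-1,3]
  node 1: [-2,2]
  node 2: [-3,3]
  node 3: [-1,3]
  node 4: [0,3]
  node 5: [-1,3]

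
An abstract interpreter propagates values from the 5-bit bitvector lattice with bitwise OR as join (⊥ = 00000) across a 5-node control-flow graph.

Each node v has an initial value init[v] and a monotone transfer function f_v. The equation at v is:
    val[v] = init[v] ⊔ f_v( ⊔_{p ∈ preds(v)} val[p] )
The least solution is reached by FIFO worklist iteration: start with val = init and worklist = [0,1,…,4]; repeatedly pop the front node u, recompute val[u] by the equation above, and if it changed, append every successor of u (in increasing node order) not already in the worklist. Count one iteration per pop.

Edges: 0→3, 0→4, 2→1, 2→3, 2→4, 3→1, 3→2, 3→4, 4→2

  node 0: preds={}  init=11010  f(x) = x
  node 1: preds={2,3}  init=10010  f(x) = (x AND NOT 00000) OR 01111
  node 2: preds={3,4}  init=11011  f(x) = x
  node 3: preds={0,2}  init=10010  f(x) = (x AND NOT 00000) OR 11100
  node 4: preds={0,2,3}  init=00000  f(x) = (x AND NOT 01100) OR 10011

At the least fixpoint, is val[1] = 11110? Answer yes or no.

no

Worklist (10 pops):
  #1 pop 0: in=00000 → 11010 (no change)
  #2 pop 1: in=11011 → 11111 (was 10010); enqueue []
  #3 pop 2: in=10010 → 11011 (no change)
  #4 pop 3: in=11011 → 11111 (was 10010); enqueue [1,2]
  #5 pop 4: in=11111 → 10011 (was 00000); enqueue []
  #6 pop 1: in=11111 → 11111 (no change)
  #7 pop 2: in=11111 → 11111 (was 11011); enqueue [1,3,4]
  #8 pop 1: in=11111 → 11111 (no change)
  #9 pop 3: in=11111 → 11111 (no change)
  #10 pop 4: in=11111 → 10011 (no change)

Fixpoint:
  val[0] = 11010
  val[1] = 11111
  val[2] = 11111
  val[3] = 11111
  val[4] = 10011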